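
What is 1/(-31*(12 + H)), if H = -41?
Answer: 1/899 ≈ 0.0011123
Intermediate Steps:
1/(-31*(12 + H)) = 1/(-31*(12 - 41)) = 1/(-31*(-29)) = 1/899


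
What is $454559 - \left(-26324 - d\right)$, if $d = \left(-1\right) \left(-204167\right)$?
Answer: $685050$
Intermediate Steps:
$d = 204167$
$454559 - \left(-26324 - d\right) = 454559 - \left(-26324 - 204167\right) = 454559 - -230491 = 454559 + 230491 = 685050$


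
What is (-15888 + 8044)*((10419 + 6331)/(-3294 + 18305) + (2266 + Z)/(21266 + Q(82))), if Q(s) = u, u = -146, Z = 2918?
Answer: -8815859834/825605 ≈ -10678.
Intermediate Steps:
Q(s) = -146
(-15888 + 8044)*((10419 + 6331)/(-3294 + 18305) + (2266 + Z)/(21266 + Q(82))) = (-15888 + 8044)*((10419 + 6331)/(-3294 + 18305) + (2266 + 2918)/(21266 - 146)) = -7844*(16750/15011 + 5184/21120) = -7844*(16750*(1/15011) + 5184*(1/21120)) = -7844*(16750/15011 + 27/110) = -7844*2247797/1651210 = -8815859834/825605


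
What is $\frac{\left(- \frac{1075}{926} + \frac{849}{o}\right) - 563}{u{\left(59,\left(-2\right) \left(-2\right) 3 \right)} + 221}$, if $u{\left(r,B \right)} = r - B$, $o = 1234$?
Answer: $- \frac{160967867}{76559828} \approx -2.1025$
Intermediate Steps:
$\frac{\left(- \frac{1075}{926} + \frac{849}{o}\right) - 563}{u{\left(59,\left(-2\right) \left(-2\right) 3 \right)} + 221} = \frac{\left(- \frac{1075}{926} + \frac{849}{1234}\right) - 563}{\left(59 - \left(-2\right) \left(-2\right) 3\right) + 221} = \frac{\left(\left(-1075\right) \frac{1}{926} + 849 \cdot \frac{1}{1234}\right) - 563}{\left(59 - 4 \cdot 3\right) + 221} = \frac{\left(- \frac{1075}{926} + \frac{849}{1234}\right) - 563}{\left(59 - 12\right) + 221} = \frac{- \frac{135094}{285671} - 563}{\left(59 - 12\right) + 221} = - \frac{160967867}{285671 \left(47 + 221\right)} = - \frac{160967867}{285671 \cdot 268} = \left(- \frac{160967867}{285671}\right) \frac{1}{268} = - \frac{160967867}{76559828}$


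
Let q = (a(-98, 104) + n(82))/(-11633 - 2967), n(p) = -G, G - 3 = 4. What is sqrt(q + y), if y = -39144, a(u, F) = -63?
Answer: I*sqrt(20859835045)/730 ≈ 197.85*I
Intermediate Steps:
G = 7 (G = 3 + 4 = 7)
n(p) = -7 (n(p) = -1*7 = -7)
q = 7/1460 (q = (-63 - 7)/(-11633 - 2967) = -70/(-14600) = -70*(-1/14600) = 7/1460 ≈ 0.0047945)
sqrt(q + y) = sqrt(7/1460 - 39144) = sqrt(-57150233/1460) = I*sqrt(20859835045)/730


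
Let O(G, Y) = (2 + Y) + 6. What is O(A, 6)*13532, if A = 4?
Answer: 189448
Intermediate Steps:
O(G, Y) = 8 + Y
O(A, 6)*13532 = (8 + 6)*13532 = 14*13532 = 189448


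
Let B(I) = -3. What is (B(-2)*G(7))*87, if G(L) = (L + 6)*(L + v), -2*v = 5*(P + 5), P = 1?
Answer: 27144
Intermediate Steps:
v = -15 (v = -5*(1 + 5)/2 = -5*6/2 = -½*30 = -15)
G(L) = (-15 + L)*(6 + L) (G(L) = (L + 6)*(L - 15) = (6 + L)*(-15 + L) = (-15 + L)*(6 + L))
(B(-2)*G(7))*87 = -3*(-90 + 7² - 9*7)*87 = -3*(-90 + 49 - 63)*87 = -3*(-104)*87 = 312*87 = 27144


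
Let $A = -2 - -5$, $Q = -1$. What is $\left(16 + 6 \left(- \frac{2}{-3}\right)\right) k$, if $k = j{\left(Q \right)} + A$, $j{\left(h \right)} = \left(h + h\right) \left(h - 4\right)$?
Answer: $260$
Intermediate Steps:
$j{\left(h \right)} = 2 h \left(-4 + h\right)$
$A = 3$ ($A = -2 + 5 = 3$)
$k = 13$ ($k = 2 \left(-1\right) \left(-4 - 1\right) + 3 = 2 \left(-1\right) \left(-5\right) + 3 = 10 + 3 = 13$)
$\left(16 + 6 \left(- \frac{2}{-3}\right)\right) k = \left(16 + 6 \left(- \frac{2}{-3}\right)\right) 13 = \left(16 + 6 \left(\left(-2\right) \left(- \frac{1}{3}\right)\right)\right) 13 = \left(16 + 6 \cdot \frac{2}{3}\right) 13 = \left(16 + 4\right) 13 = 20 \cdot 13 = 260$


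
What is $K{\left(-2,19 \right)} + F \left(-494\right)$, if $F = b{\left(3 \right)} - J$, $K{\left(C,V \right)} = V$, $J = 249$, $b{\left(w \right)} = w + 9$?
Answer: $117097$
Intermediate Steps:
$b{\left(w \right)} = 9 + w$
$F = -237$ ($F = \left(9 + 3\right) - 249 = 12 - 249 = -237$)
$K{\left(-2,19 \right)} + F \left(-494\right) = 19 - -117078 = 19 + 117078 = 117097$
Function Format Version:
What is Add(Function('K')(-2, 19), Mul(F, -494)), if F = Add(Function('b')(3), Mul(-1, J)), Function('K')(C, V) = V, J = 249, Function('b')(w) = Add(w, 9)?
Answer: 117097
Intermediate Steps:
Function('b')(w) = Add(9, w)
F = -237 (F = Add(Add(9, 3), Mul(-1, 249)) = Add(12, -249) = -237)
Add(Function('K')(-2, 19), Mul(F, -494)) = Add(19, Mul(-237, -494)) = Add(19, 117078) = 117097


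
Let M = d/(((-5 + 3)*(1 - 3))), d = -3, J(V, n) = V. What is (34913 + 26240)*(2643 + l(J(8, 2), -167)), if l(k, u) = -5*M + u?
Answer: 606576607/4 ≈ 1.5164e+8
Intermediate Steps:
M = -¾ (M = -3*1/((1 - 3)*(-5 + 3)) = -3/((-2*(-2))) = -3/4 = -3*¼ = -¾ ≈ -0.75000)
l(k, u) = 15/4 + u (l(k, u) = -5*(-¾) + u = 15/4 + u)
(34913 + 26240)*(2643 + l(J(8, 2), -167)) = (34913 + 26240)*(2643 + (15/4 - 167)) = 61153*(2643 - 653/4) = 61153*(9919/4) = 606576607/4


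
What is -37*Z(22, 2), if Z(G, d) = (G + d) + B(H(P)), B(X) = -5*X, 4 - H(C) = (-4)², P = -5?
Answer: -3108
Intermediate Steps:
H(C) = -12 (H(C) = 4 - 1*(-4)² = 4 - 1*16 = 4 - 16 = -12)
Z(G, d) = 60 + G + d (Z(G, d) = (G + d) - 5*(-12) = (G + d) + 60 = 60 + G + d)
-37*Z(22, 2) = -37*(60 + 22 + 2) = -37*84 = -3108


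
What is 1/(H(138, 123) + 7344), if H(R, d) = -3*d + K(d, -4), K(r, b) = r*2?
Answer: 1/7221 ≈ 0.00013848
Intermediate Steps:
K(r, b) = 2*r
H(R, d) = -d (H(R, d) = -3*d + 2*d = -d)
1/(H(138, 123) + 7344) = 1/(-1*123 + 7344) = 1/(-123 + 7344) = 1/7221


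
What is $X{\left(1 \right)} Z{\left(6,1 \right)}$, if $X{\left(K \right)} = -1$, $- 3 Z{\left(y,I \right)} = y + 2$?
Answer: $\frac{8}{3} \approx 2.6667$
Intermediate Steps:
$Z{\left(y,I \right)} = - \frac{2}{3} - \frac{y}{3}$ ($Z{\left(y,I \right)} = - \frac{y + 2}{3} = - \frac{2 + y}{3} = - \frac{2}{3} - \frac{y}{3}$)
$X{\left(1 \right)} Z{\left(6,1 \right)} = - (- \frac{2}{3} - 2) = \left(-1\right) \left(- \frac{8}{3}\right) = \frac{8}{3}$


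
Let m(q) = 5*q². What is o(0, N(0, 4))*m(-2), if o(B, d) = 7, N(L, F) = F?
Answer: 140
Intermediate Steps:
o(0, N(0, 4))*m(-2) = 7*(5*(-2)²) = 7*(5*4) = 7*20 = 140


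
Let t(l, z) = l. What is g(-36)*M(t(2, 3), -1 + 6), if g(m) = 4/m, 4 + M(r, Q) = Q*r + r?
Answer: -8/9 ≈ -0.88889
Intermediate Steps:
M(r, Q) = -4 + r + Q*r (M(r, Q) = -4 + (Q*r + r) = -4 + (r + Q*r) = -4 + r + Q*r)
g(-36)*M(t(2, 3), -1 + 6) = (4/(-36))*(-4 + 2 + (-1 + 6)*2) = (4*(-1/36))*(-4 + 2 + 5*2) = -(-4 + 2 + 10)/9 = -⅑*8 = -8/9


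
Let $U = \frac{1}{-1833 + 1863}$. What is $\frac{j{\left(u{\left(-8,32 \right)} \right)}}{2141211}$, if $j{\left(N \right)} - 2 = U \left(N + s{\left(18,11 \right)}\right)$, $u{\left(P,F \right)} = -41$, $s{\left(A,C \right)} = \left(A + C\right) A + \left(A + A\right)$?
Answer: $\frac{577}{64236330} \approx 8.9825 \cdot 10^{-6}$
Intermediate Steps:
$U = \frac{1}{30} \approx 0.033333$
$s{\left(A,C \right)} = 2 A + A \left(A + C\right)$ ($s{\left(A,C \right)} = A \left(A + C\right) + 2 A = 2 A + A \left(A + C\right)$)
$j{\left(N \right)} = \frac{103}{5} + \frac{N}{30}$ ($j{\left(N \right)} = 2 + \frac{N + 18 \left(2 + 18 + 11\right)}{30} = 2 + \frac{N + 18 \cdot 31}{30} = 2 + \frac{N + 558}{30} = 2 + \frac{558 + N}{30} = 2 + \left(\frac{93}{5} + \frac{N}{30}\right) = \frac{103}{5} + \frac{N}{30}$)
$\frac{j{\left(u{\left(-8,32 \right)} \right)}}{2141211} = \frac{\frac{103}{5} + \frac{1}{30} \left(-41\right)}{2141211} = \left(\frac{103}{5} - \frac{41}{30}\right) \frac{1}{2141211} = \frac{577}{30} \cdot \frac{1}{2141211} = \frac{577}{64236330}$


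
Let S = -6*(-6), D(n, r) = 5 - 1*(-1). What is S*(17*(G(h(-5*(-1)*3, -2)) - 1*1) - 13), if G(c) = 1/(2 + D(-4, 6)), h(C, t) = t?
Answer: -2007/2 ≈ -1003.5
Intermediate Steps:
D(n, r) = 6 (D(n, r) = 5 + 1 = 6)
S = 36
G(c) = ⅛ (G(c) = 1/(2 + 6) = 1/8 = ⅛)
S*(17*(G(h(-5*(-1)*3, -2)) - 1*1) - 13) = 36*(17*(⅛ - 1*1) - 13) = 36*(17*(⅛ - 1) - 13) = 36*(17*(-7/8) - 13) = 36*(-119/8 - 13) = 36*(-223/8) = -2007/2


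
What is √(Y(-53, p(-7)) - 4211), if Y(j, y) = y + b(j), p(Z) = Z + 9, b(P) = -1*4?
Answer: I*√4213 ≈ 64.908*I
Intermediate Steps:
b(P) = -4
p(Z) = 9 + Z
Y(j, y) = -4 + y (Y(j, y) = y - 4 = -4 + y)
√(Y(-53, p(-7)) - 4211) = √((-4 + (9 - 7)) - 4211) = √((-4 + 2) - 4211) = √(-2 - 4211) = √(-4213) = I*√4213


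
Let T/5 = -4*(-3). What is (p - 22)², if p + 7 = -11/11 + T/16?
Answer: 11025/16 ≈ 689.06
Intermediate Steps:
T = 60 (T = 5*(-4*(-3)) = 5*12 = 60)
p = -17/4 (p = -7 + (-11/11 + 60/16) = -7 + (-11*1/11 + 60*(1/16)) = -7 + (-1 + 15/4) = -7 + 11/4 = -17/4 ≈ -4.2500)
(p - 22)² = (-17/4 - 22)² = (-105/4)² = 11025/16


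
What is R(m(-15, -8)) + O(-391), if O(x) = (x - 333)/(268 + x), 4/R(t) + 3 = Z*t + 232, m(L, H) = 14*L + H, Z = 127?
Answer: 19878376/3377211 ≈ 5.8860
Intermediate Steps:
m(L, H) = H + 14*L
R(t) = 4/(229 + 127*t) (R(t) = 4/(-3 + (127*t + 232)) = 4/(-3 + (232 + 127*t)) = 4/(229 + 127*t))
O(x) = (-333 + x)/(268 + x)
R(m(-15, -8)) + O(-391) = 4/(229 + 127*(-8 + 14*(-15))) + (-333 - 391)/(268 - 391) = 4/(229 + 127*(-8 - 210)) - 724/(-123) = 4/(229 + 127*(-218)) - 1/123*(-724) = 4/(229 - 27686) + 724/123 = 4/(-27457) + 724/123 = 4*(-1/27457) + 724/123 = -4/27457 + 724/123 = 19878376/3377211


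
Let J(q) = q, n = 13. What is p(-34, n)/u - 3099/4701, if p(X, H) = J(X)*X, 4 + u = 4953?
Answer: -3300865/7755083 ≈ -0.42564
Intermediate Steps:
u = 4949 (u = -4 + 4953 = 4949)
p(X, H) = X**2 (p(X, H) = X*X = X**2)
p(-34, n)/u - 3099/4701 = (-34)**2/4949 - 3099/4701 = 1156*(1/4949) - 3099*1/4701 = 1156/4949 - 1033/1567 = -3300865/7755083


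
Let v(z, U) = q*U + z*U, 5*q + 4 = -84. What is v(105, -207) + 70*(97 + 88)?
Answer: -25709/5 ≈ -5141.8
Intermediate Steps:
q = -88/5 (q = -⅘ + (⅕)*(-84) = -⅘ - 84/5 = -88/5 ≈ -17.600)
v(z, U) = -88*U/5 + U*z (v(z, U) = -88*U/5 + z*U = -88*U/5 + U*z)
v(105, -207) + 70*(97 + 88) = (⅕)*(-207)*(-88 + 5*105) + 70*(97 + 88) = (⅕)*(-207)*(-88 + 525) + 70*185 = (⅕)*(-207)*437 + 12950 = -90459/5 + 12950 = -25709/5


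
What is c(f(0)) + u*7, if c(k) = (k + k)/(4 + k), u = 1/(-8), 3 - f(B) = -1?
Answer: ⅛ ≈ 0.12500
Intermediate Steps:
f(B) = 4 (f(B) = 3 - 1*(-1) = 3 + 1 = 4)
u = -⅛ ≈ -0.12500
c(k) = 2*k/(4 + k) (c(k) = (2*k)/(4 + k) = 2*k/(4 + k))
c(f(0)) + u*7 = 2*4/(4 + 4) - ⅛*7 = 2*4/8 - 7/8 = 2*4*(⅛) - 7/8 = 1 - 7/8 = ⅛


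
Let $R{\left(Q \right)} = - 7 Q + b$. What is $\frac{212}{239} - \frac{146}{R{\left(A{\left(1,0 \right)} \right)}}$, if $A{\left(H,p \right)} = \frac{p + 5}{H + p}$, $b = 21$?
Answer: $\frac{18931}{1673} \approx 11.316$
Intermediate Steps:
$A{\left(H,p \right)} = \frac{5 + p}{H + p}$
$R{\left(Q \right)} = 21 - 7 Q$ ($R{\left(Q \right)} = - 7 Q + 21 = 21 - 7 Q$)
$\frac{212}{239} - \frac{146}{R{\left(A{\left(1,0 \right)} \right)}} = \frac{212}{239} - \frac{146}{21 - 7 \frac{5 + 0}{1 + 0}} = 212 \cdot \frac{1}{239} - \frac{146}{21 - 7 \cdot 1^{-1} \cdot 5} = \frac{212}{239} - \frac{146}{21 - 7 \cdot 1 \cdot 5} = \frac{212}{239} - \frac{146}{21 - 35} = \frac{212}{239} - \frac{146}{-14} = \frac{212}{239} - - \frac{73}{7} = \frac{212}{239} + \frac{73}{7} = \frac{18931}{1673}$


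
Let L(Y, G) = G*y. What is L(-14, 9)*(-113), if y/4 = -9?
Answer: 36612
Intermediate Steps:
y = -36 (y = 4*(-9) = -36)
L(Y, G) = -36*G (L(Y, G) = G*(-36) = -36*G)
L(-14, 9)*(-113) = -36*9*(-113) = -324*(-113) = 36612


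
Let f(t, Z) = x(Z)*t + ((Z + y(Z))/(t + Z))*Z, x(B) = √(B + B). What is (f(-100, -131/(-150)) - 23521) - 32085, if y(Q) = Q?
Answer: -62010438211/1115175 - 20*√393/3 ≈ -55738.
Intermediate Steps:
x(B) = √2*√B (x(B) = √(2*B) = √2*√B)
f(t, Z) = 2*Z²/(Z + t) + t*√2*√Z (f(t, Z) = (√2*√Z)*t + ((Z + Z)/(t + Z))*Z = t*√2*√Z + ((2*Z)/(Z + t))*Z = t*√2*√Z + (2*Z/(Z + t))*Z = t*√2*√Z + 2*Z²/(Z + t) = 2*Z²/(Z + t) + t*√2*√Z)
(f(-100, -131/(-150)) - 23521) - 32085 = ((2*(-131/(-150))² - 100*√2*(-131/(-150))^(3/2) + √2*√(-131/(-150))*(-100)²)/(-131/(-150) - 100) - 23521) - 32085 = ((2*(-131*(-1/150))² - 100*√2*(-131*(-1/150))^(3/2) + √2*√(-131*(-1/150))*10000)/(-131*(-1/150) - 100) - 23521) - 32085 = ((2*(131/150)² - 100*√2*(131/150)^(3/2) + √2*√(131/150)*10000)/(131/150 - 100) - 23521) - 32085 = ((2*(17161/22500) - 100*√2*131*√786/4500 + √2*(√786/30)*10000)/(-14869/150) - 23521) - 32085 = (-150*(17161/11250 - 262*√393/45 + 2000*√393/3)/14869 - 23521) - 32085 = (-150*(17161/11250 + 29738*√393/45)/14869 - 23521) - 32085 = ((-17161/1115175 - 20*√393/3) - 23521) - 32085 = (-26230048336/1115175 - 20*√393/3) - 32085 = -62010438211/1115175 - 20*√393/3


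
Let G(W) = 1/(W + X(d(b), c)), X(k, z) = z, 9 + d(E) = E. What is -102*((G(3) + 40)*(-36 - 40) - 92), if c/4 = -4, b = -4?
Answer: 4145280/13 ≈ 3.1887e+5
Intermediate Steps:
d(E) = -9 + E
c = -16 (c = 4*(-4) = -16)
G(W) = 1/(-16 + W) (G(W) = 1/(W - 16) = 1/(-16 + W))
-102*((G(3) + 40)*(-36 - 40) - 92) = -102*((1/(-16 + 3) + 40)*(-36 - 40) - 92) = -102*((1/(-13) + 40)*(-76) - 92) = -102*((-1/13 + 40)*(-76) - 92) = -102*((519/13)*(-76) - 92) = -102*(-39444/13 - 92) = -102*(-40640/13) = 4145280/13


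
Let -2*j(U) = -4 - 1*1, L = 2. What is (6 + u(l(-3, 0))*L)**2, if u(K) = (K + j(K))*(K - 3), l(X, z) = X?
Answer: 144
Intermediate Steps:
j(U) = 5/2 (j(U) = -(-4 - 1*1)/2 = -(-4 - 1)/2 = -1/2*(-5) = 5/2)
u(K) = (-3 + K)*(5/2 + K) (u(K) = (K + 5/2)*(K - 3) = (5/2 + K)*(-3 + K) = (-3 + K)*(5/2 + K))
(6 + u(l(-3, 0))*L)**2 = (6 + (-15/2 + (-3)**2 - 1/2*(-3))*2)**2 = (6 + (-15/2 + 9 + 3/2)*2)**2 = (6 + 3*2)**2 = (6 + 6)**2 = 12**2 = 144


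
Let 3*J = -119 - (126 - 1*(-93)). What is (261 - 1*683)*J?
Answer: 142636/3 ≈ 47545.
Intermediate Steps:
J = -338/3 (J = (-119 - (126 - 1*(-93)))/3 = (-119 - (126 + 93))/3 = (-119 - 1*219)/3 = (-119 - 219)/3 = (⅓)*(-338) = -338/3 ≈ -112.67)
(261 - 1*683)*J = (261 - 1*683)*(-338/3) = (261 - 683)*(-338/3) = -422*(-338/3) = 142636/3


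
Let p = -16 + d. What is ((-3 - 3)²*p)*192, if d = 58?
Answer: 290304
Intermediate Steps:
p = 42 (p = -16 + 58 = 42)
((-3 - 3)²*p)*192 = ((-3 - 3)²*42)*192 = ((-6)²*42)*192 = (36*42)*192 = 1512*192 = 290304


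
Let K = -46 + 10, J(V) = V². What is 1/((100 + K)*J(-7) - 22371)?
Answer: -1/19235 ≈ -5.1989e-5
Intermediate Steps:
K = -36
1/((100 + K)*J(-7) - 22371) = 1/((100 - 36)*(-7)² - 22371) = 1/(64*49 - 22371) = 1/(3136 - 22371) = 1/(-19235) = -1/19235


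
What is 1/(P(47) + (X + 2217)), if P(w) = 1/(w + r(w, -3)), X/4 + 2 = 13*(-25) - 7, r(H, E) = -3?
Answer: 44/38765 ≈ 0.0011350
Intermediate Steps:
X = -1336 (X = -8 + 4*(13*(-25) - 7) = -8 + 4*(-325 - 7) = -8 + 4*(-332) = -8 - 1328 = -1336)
P(w) = 1/(-3 + w) (P(w) = 1/(w - 3) = 1/(-3 + w))
1/(P(47) + (X + 2217)) = 1/(1/(-3 + 47) + (-1336 + 2217)) = 1/(1/44 + 881) = 1/(38765/44) = 44/38765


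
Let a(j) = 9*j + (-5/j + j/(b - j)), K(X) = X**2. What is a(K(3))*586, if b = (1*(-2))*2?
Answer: 5467966/117 ≈ 46735.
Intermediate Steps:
b = -4 (b = -2*2 = -4)
a(j) = -5/j + 9*j + j/(-4 - j) (a(j) = 9*j + (-5/j + j/(-4 - j)) = -5/j + 9*j + j/(-4 - j))
a(K(3))*586 = ((-20 - 5*3**2 + 9*(3**2)**3 + 35*(3**2)**2)/((3**2)*(4 + 3**2)))*586 = ((-20 - 5*9 + 9*9**3 + 35*9**2)/(9*(4 + 9)))*586 = ((1/9)*(-20 - 45 + 9*729 + 35*81)/13)*586 = ((1/9)*(1/13)*(-20 - 45 + 6561 + 2835))*586 = ((1/9)*(1/13)*9331)*586 = (9331/117)*586 = 5467966/117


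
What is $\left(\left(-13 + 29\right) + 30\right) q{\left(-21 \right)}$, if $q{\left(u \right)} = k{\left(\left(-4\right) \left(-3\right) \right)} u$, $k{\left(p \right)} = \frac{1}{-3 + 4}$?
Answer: $-966$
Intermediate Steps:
$k{\left(p \right)} = 1$ ($k{\left(p \right)} = 1^{-1} = 1$)
$q{\left(u \right)} = u$ ($q{\left(u \right)} = 1 u = u$)
$\left(\left(-13 + 29\right) + 30\right) q{\left(-21 \right)} = \left(\left(-13 + 29\right) + 30\right) \left(-21\right) = \left(16 + 30\right) \left(-21\right) = 46 \left(-21\right) = -966$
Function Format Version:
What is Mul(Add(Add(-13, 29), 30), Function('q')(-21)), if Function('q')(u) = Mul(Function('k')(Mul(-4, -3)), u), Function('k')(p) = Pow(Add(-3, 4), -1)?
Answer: -966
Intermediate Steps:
Function('k')(p) = 1 (Function('k')(p) = Pow(1, -1) = 1)
Function('q')(u) = u (Function('q')(u) = Mul(1, u) = u)
Mul(Add(Add(-13, 29), 30), Function('q')(-21)) = Mul(Add(Add(-13, 29), 30), -21) = Mul(Add(16, 30), -21) = Mul(46, -21) = -966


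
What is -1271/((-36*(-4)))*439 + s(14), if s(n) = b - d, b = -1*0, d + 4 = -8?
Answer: -556241/144 ≈ -3862.8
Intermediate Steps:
d = -12 (d = -4 - 8 = -12)
b = 0
s(n) = 12 (s(n) = 0 - 1*(-12) = 0 + 12 = 12)
-1271/((-36*(-4)))*439 + s(14) = -1271/((-36*(-4)))*439 + 12 = -1271/144*439 + 12 = -557969/144 + 12 = -556241/144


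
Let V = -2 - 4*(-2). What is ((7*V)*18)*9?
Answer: 6804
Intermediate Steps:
V = 6 (V = -2 + 8 = 6)
((7*V)*18)*9 = ((7*6)*18)*9 = (42*18)*9 = 756*9 = 6804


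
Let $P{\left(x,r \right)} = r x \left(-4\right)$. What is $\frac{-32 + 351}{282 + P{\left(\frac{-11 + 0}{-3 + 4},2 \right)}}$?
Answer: $\frac{319}{370} \approx 0.86216$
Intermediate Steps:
$P{\left(x,r \right)} = - 4 r x$
$\frac{-32 + 351}{282 + P{\left(\frac{-11 + 0}{-3 + 4},2 \right)}} = \frac{-32 + 351}{282 - 8 \frac{-11 + 0}{-3 + 4}} = \frac{319}{282 - 8 \left(- \frac{11}{1}\right)} = \frac{319}{282 - 8 \left(\left(-11\right) 1\right)} = \frac{319}{282 - 8 \left(-11\right)} = \frac{319}{282 + 88} = \frac{319}{370}$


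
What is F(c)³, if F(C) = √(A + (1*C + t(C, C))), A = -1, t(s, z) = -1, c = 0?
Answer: -2*I*√2 ≈ -2.8284*I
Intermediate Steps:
F(C) = √(-2 + C) (F(C) = √(-1 + (1*C - 1)) = √(-1 + (C - 1)) = √(-1 + (-1 + C)) = √(-2 + C))
F(c)³ = (√(-2 + 0))³ = (√(-2))³ = (I*√2)³ = -2*I*√2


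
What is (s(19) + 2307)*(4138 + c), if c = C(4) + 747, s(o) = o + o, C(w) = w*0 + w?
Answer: 11464705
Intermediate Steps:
C(w) = w (C(w) = 0 + w = w)
s(o) = 2*o
c = 751 (c = 4 + 747 = 751)
(s(19) + 2307)*(4138 + c) = (2*19 + 2307)*(4138 + 751) = (38 + 2307)*4889 = 2345*4889 = 11464705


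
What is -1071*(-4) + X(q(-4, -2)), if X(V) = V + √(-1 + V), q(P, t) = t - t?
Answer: 4284 + I ≈ 4284.0 + 1.0*I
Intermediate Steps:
q(P, t) = 0
-1071*(-4) + X(q(-4, -2)) = -1071*(-4) + (0 + √(-1 + 0)) = -119*(-36) + (0 + √(-1)) = 4284 + (0 + I) = 4284 + I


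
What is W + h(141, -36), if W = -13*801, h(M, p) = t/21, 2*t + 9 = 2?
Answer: -62479/6 ≈ -10413.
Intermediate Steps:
t = -7/2 (t = -9/2 + (½)*2 = -9/2 + 1 = -7/2 ≈ -3.5000)
h(M, p) = -⅙ (h(M, p) = -7/2/21 = -7/2*1/21 = -⅙)
W = -10413
W + h(141, -36) = -10413 - ⅙ = -62479/6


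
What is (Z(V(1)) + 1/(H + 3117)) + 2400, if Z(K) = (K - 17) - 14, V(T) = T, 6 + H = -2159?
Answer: 2256241/952 ≈ 2370.0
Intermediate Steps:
H = -2165 (H = -6 - 2159 = -2165)
Z(K) = -31 + K (Z(K) = (-17 + K) - 14 = -31 + K)
(Z(V(1)) + 1/(H + 3117)) + 2400 = ((-31 + 1) + 1/(-2165 + 3117)) + 2400 = (-30 + 1/952) + 2400 = -28559/952 + 2400 = 2256241/952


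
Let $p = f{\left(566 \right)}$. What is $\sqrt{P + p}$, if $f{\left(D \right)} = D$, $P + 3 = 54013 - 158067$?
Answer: $3 i \sqrt{11499} \approx 321.7 i$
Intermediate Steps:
$P = -104057$ ($P = -3 + \left(54013 - 158067\right) = -3 - 104054 = -104057$)
$p = 566$
$\sqrt{P + p} = \sqrt{-104057 + 566} = \sqrt{-103491} = 3 i \sqrt{11499}$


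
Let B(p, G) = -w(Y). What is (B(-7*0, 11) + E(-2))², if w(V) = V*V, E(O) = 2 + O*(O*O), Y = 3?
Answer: 225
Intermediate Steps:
E(O) = 2 + O³ (E(O) = 2 + O*O² = 2 + O³)
w(V) = V²
B(p, G) = -9 (B(p, G) = -1*3² = -1*9 = -9)
(B(-7*0, 11) + E(-2))² = (-9 + (2 + (-2)³))² = (-9 + (2 - 8))² = (-9 - 6)² = (-15)² = 225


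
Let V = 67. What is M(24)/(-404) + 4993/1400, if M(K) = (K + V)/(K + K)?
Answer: 12087107/3393600 ≈ 3.5617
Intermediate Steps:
M(K) = (67 + K)/(2*K) (M(K) = (K + 67)/(K + K) = (67 + K)/((2*K)) = (67 + K)*(1/(2*K)) = (67 + K)/(2*K))
M(24)/(-404) + 4993/1400 = ((1/2)*(67 + 24)/24)/(-404) + 4993/1400 = ((1/2)*(1/24)*91)*(-1/404) + 4993*(1/1400) = (91/48)*(-1/404) + 4993/1400 = -91/19392 + 4993/1400 = 12087107/3393600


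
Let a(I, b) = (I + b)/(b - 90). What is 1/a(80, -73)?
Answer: -163/7 ≈ -23.286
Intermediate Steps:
a(I, b) = (I + b)/(-90 + b)
1/a(80, -73) = 1/((80 - 73)/(-90 - 73)) = 1/(7/(-163)) = 1/(-1/163*7) = 1/(-7/163) = -163/7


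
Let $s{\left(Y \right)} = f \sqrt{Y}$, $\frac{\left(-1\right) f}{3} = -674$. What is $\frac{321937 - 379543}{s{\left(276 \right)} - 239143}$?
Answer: $\frac{13776071658}{56060952865} + \frac{232958664 \sqrt{69}}{56060952865} \approx 0.28025$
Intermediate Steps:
$f = 2022$ ($f = \left(-3\right) \left(-674\right) = 2022$)
$s{\left(Y \right)} = 2022 \sqrt{Y}$
$\frac{321937 - 379543}{s{\left(276 \right)} - 239143} = \frac{321937 - 379543}{2022 \sqrt{276} - 239143} = - \frac{57606}{2022 \cdot 2 \sqrt{69} - 239143} = - \frac{57606}{4044 \sqrt{69} - 239143} = - \frac{57606}{-239143 + 4044 \sqrt{69}}$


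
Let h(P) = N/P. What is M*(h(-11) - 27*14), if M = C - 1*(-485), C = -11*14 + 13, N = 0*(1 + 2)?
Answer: -130032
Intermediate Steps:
N = 0 (N = 0*3 = 0)
C = -141 (C = -154 + 13 = -141)
M = 344 (M = -141 - 1*(-485) = -141 + 485 = 344)
h(P) = 0 (h(P) = 0/P = 0)
M*(h(-11) - 27*14) = 344*(0 - 27*14) = 344*(0 - 378) = 344*(-378) = -130032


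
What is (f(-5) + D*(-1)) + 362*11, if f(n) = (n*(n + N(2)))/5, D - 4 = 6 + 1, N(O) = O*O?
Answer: 3972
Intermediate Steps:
N(O) = O²
D = 11 (D = 4 + (6 + 1) = 4 + 7 = 11)
f(n) = n*(4 + n)/5 (f(n) = (n*(n + 2²))/5 = (n*(n + 4))*(⅕) = (n*(4 + n))*(⅕) = n*(4 + n)/5)
(f(-5) + D*(-1)) + 362*11 = ((⅕)*(-5)*(4 - 5) + 11*(-1)) + 362*11 = ((⅕)*(-5)*(-1) - 11) + 3982 = (1 - 11) + 3982 = -10 + 3982 = 3972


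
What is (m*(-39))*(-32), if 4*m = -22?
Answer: -6864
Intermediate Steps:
m = -11/2 (m = (1/4)*(-22) = -11/2 ≈ -5.5000)
(m*(-39))*(-32) = -11/2*(-39)*(-32) = (429/2)*(-32) = -6864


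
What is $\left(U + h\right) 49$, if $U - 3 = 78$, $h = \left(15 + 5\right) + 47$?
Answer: $7252$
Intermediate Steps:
$h = 67$ ($h = 20 + 47 = 67$)
$U = 81$ ($U = 3 + 78 = 81$)
$\left(U + h\right) 49 = \left(81 + 67\right) 49 = 148 \cdot 49 = 7252$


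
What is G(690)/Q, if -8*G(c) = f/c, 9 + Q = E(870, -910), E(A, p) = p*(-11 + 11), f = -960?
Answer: -4/207 ≈ -0.019324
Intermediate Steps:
E(A, p) = 0 (E(A, p) = p*0 = 0)
Q = -9 (Q = -9 + 0 = -9)
G(c) = 120/c (G(c) = -(-120)/c = 120/c)
G(690)/Q = (120/690)/(-9) = (120*(1/690))*(-⅑) = (4/23)*(-⅑) = -4/207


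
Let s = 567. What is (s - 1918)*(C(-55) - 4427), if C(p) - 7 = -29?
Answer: 6010599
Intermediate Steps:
C(p) = -22 (C(p) = 7 - 29 = -22)
(s - 1918)*(C(-55) - 4427) = (567 - 1918)*(-22 - 4427) = -1351*(-4449) = 6010599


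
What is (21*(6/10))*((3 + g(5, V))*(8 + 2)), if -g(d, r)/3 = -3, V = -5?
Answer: 1512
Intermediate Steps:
g(d, r) = 9 (g(d, r) = -3*(-3) = 9)
(21*(6/10))*((3 + g(5, V))*(8 + 2)) = (21*(6/10))*((3 + 9)*(8 + 2)) = (21*(6*(⅒)))*(12*10) = (21*(⅗))*120 = (63/5)*120 = 1512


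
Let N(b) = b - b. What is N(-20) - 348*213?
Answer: -74124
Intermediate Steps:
N(b) = 0
N(-20) - 348*213 = 0 - 348*213 = 0 - 74124 = -74124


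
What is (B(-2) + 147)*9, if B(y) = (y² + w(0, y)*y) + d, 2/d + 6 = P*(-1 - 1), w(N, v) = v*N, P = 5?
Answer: 10863/8 ≈ 1357.9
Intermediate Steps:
w(N, v) = N*v
d = -⅛ (d = 2/(-6 + 5*(-1 - 1)) = 2/(-6 + 5*(-2)) = 2/(-6 - 10) = 2/(-16) = 2*(-1/16) = -⅛ ≈ -0.12500)
B(y) = -⅛ + y² (B(y) = (y² + (0*y)*y) - ⅛ = (y² + 0*y) - ⅛ = (y² + 0) - ⅛ = y² - ⅛ = -⅛ + y²)
(B(-2) + 147)*9 = ((-⅛ + (-2)²) + 147)*9 = ((-⅛ + 4) + 147)*9 = (31/8 + 147)*9 = (1207/8)*9 = 10863/8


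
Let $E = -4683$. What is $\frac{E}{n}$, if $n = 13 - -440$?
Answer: $- \frac{1561}{151} \approx -10.338$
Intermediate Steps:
$n = 453$ ($n = 13 + 440 = 453$)
$\frac{E}{n} = - \frac{4683}{453} = \left(-4683\right) \frac{1}{453} = - \frac{1561}{151}$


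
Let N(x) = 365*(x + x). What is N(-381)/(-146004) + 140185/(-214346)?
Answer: 1631186760/1303973891 ≈ 1.2509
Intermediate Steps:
N(x) = 730*x (N(x) = 365*(2*x) = 730*x)
N(-381)/(-146004) + 140185/(-214346) = (730*(-381))/(-146004) + 140185/(-214346) = -278130*(-1/146004) + 140185*(-1/214346) = 46355/24334 - 140185/214346 = 1631186760/1303973891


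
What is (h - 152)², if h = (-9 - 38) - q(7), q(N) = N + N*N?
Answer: 65025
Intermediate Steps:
q(N) = N + N²
h = -103 (h = (-9 - 38) - 7*(1 + 7) = -47 - 7*8 = -47 - 1*56 = -47 - 56 = -103)
(h - 152)² = (-103 - 152)² = (-255)² = 65025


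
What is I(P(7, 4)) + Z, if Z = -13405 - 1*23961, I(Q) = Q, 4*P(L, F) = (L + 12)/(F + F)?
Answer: -1195693/32 ≈ -37365.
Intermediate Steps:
P(L, F) = (12 + L)/(8*F) (P(L, F) = ((L + 12)/(F + F))/4 = ((12 + L)/((2*F)))/4 = ((12 + L)*(1/(2*F)))/4 = ((12 + L)/(2*F))/4 = (12 + L)/(8*F))
Z = -37366 (Z = -13405 - 23961 = -37366)
I(P(7, 4)) + Z = (1/8)*(12 + 7)/4 - 37366 = (1/8)*(1/4)*19 - 37366 = 19/32 - 37366 = -1195693/32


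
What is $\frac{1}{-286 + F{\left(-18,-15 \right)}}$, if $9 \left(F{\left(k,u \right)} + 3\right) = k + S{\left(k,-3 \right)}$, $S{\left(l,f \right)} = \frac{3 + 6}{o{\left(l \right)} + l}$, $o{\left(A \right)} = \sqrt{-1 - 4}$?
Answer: $- \frac{95757}{27870526} + \frac{i \sqrt{5}}{27870526} \approx -0.0034358 + 8.0231 \cdot 10^{-8} i$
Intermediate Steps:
$o{\left(A \right)} = i \sqrt{5}$ ($o{\left(A \right)} = \sqrt{-5} = i \sqrt{5}$)
$S{\left(l,f \right)} = \frac{9}{l + i \sqrt{5}}$ ($S{\left(l,f \right)} = \frac{3 + 6}{i \sqrt{5} + l} = \frac{9}{l + i \sqrt{5}}$)
$F{\left(k,u \right)} = -3 + \frac{1}{k + i \sqrt{5}} + \frac{k}{9}$ ($F{\left(k,u \right)} = -3 + \frac{k + \frac{9}{k + i \sqrt{5}}}{9} = -3 + \left(\frac{1}{k + i \sqrt{5}} + \frac{k}{9}\right) = -3 + \frac{1}{k + i \sqrt{5}} + \frac{k}{9}$)
$\frac{1}{-286 + F{\left(-18,-15 \right)}} = \frac{1}{-286 + \frac{1 + \frac{\left(-27 - 18\right) \left(-18 + i \sqrt{5}\right)}{9}}{-18 + i \sqrt{5}}} = \frac{1}{-286 + \frac{1 + \frac{1}{9} \left(-45\right) \left(-18 + i \sqrt{5}\right)}{-18 + i \sqrt{5}}} = \frac{1}{-286 + \frac{1 + \left(90 - 5 i \sqrt{5}\right)}{-18 + i \sqrt{5}}} = \frac{1}{-286 + \frac{91 - 5 i \sqrt{5}}{-18 + i \sqrt{5}}}$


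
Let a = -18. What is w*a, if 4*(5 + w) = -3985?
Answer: 36045/2 ≈ 18023.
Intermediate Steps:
w = -4005/4 (w = -5 + (1/4)*(-3985) = -5 - 3985/4 = -4005/4 ≈ -1001.3)
w*a = -4005/4*(-18) = 36045/2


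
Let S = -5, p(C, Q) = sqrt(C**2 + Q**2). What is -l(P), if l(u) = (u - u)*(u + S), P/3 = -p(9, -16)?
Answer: 0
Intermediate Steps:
P = -3*sqrt(337) (P = 3*(-sqrt(9**2 + (-16)**2)) = 3*(-sqrt(81 + 256)) = 3*(-sqrt(337)) = -3*sqrt(337) ≈ -55.073)
l(u) = 0 (l(u) = (u - u)*(u - 5) = 0*(-5 + u) = 0)
-l(P) = -1*0 = 0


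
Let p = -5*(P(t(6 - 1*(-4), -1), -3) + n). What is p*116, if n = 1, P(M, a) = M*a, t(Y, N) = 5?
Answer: 8120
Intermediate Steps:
p = 70 (p = -5*(5*(-3) + 1) = -5*(-15 + 1) = -5*(-14) = 70)
p*116 = 70*116 = 8120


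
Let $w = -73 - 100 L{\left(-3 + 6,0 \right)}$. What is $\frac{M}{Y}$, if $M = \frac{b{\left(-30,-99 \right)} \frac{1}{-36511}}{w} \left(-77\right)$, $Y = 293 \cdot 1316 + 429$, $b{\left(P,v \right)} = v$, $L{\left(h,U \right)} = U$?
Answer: $\frac{7623}{1028852268151} \approx 7.4092 \cdot 10^{-9}$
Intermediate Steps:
$Y = 386017$ ($Y = 385588 + 429 = 386017$)
$w = -73$ ($w = -73 - 0 = -73 + 0 = -73$)
$M = \frac{7623}{2665303}$ ($M = \frac{\left(-99\right) \frac{1}{-36511}}{-73} \left(-77\right) = \left(-99\right) \left(- \frac{1}{36511}\right) \left(- \frac{1}{73}\right) \left(-77\right) = \frac{99}{36511} \left(- \frac{1}{73}\right) \left(-77\right) = \left(- \frac{99}{2665303}\right) \left(-77\right) = \frac{7623}{2665303} \approx 0.0028601$)
$\frac{M}{Y} = \frac{7623}{2665303 \cdot 386017} = \frac{7623}{2665303} \cdot \frac{1}{386017} = \frac{7623}{1028852268151}$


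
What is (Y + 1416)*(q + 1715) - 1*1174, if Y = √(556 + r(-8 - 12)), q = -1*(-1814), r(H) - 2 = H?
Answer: 4995890 + 3529*√538 ≈ 5.0777e+6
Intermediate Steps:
r(H) = 2 + H
q = 1814
Y = √538 (Y = √(556 + (2 + (-8 - 12))) = √(556 + (2 - 20)) = √(556 - 18) = √538 ≈ 23.195)
(Y + 1416)*(q + 1715) - 1*1174 = (√538 + 1416)*(1814 + 1715) - 1*1174 = (1416 + √538)*3529 - 1174 = (4997064 + 3529*√538) - 1174 = 4995890 + 3529*√538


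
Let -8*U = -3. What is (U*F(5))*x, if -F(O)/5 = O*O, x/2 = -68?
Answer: 6375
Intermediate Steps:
U = 3/8 (U = -1/8*(-3) = 3/8 ≈ 0.37500)
x = -136 (x = 2*(-68) = -136)
F(O) = -5*O**2 (F(O) = -5*O*O = -5*O**2)
(U*F(5))*x = (3*(-5*5**2)/8)*(-136) = (3*(-5*25)/8)*(-136) = ((3/8)*(-125))*(-136) = -375/8*(-136) = 6375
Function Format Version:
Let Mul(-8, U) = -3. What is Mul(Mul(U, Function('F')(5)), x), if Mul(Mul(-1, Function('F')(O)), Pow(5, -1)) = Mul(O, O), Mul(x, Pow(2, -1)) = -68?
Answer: 6375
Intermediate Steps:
U = Rational(3, 8) (U = Mul(Rational(-1, 8), -3) = Rational(3, 8) ≈ 0.37500)
x = -136 (x = Mul(2, -68) = -136)
Function('F')(O) = Mul(-5, Pow(O, 2)) (Function('F')(O) = Mul(-5, Mul(O, O)) = Mul(-5, Pow(O, 2)))
Mul(Mul(U, Function('F')(5)), x) = Mul(Mul(Rational(3, 8), Mul(-5, Pow(5, 2))), -136) = Mul(Mul(Rational(3, 8), Mul(-5, 25)), -136) = Mul(Mul(Rational(3, 8), -125), -136) = Mul(Rational(-375, 8), -136) = 6375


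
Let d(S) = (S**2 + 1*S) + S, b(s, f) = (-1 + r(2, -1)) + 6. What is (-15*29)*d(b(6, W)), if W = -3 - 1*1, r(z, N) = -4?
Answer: -1305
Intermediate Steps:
W = -4 (W = -3 - 1 = -4)
b(s, f) = 1 (b(s, f) = (-1 - 4) + 6 = -5 + 6 = 1)
d(S) = S**2 + 2*S (d(S) = (S**2 + S) + S = (S + S**2) + S = S**2 + 2*S)
(-15*29)*d(b(6, W)) = (-15*29)*(1*(2 + 1)) = -435*3 = -1305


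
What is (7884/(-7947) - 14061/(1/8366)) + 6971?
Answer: -103864955341/883 ≈ -1.1763e+8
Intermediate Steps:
(7884/(-7947) - 14061/(1/8366)) + 6971 = (7884*(-1/7947) - 14061/1/8366) + 6971 = (-876/883 - 14061*8366) + 6971 = (-876/883 - 117634326) + 6971 = -103871110734/883 + 6971 = -103864955341/883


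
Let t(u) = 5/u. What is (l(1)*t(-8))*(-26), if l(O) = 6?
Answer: 195/2 ≈ 97.500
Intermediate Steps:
(l(1)*t(-8))*(-26) = (6*(5/(-8)))*(-26) = (6*(5*(-1/8)))*(-26) = (6*(-5/8))*(-26) = -15/4*(-26) = 195/2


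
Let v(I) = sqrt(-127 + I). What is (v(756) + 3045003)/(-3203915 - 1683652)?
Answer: -1015001/1629189 - sqrt(629)/4887567 ≈ -0.62302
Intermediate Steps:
(v(756) + 3045003)/(-3203915 - 1683652) = (sqrt(-127 + 756) + 3045003)/(-3203915 - 1683652) = (sqrt(629) + 3045003)/(-4887567) = (3045003 + sqrt(629))*(-1/4887567) = -1015001/1629189 - sqrt(629)/4887567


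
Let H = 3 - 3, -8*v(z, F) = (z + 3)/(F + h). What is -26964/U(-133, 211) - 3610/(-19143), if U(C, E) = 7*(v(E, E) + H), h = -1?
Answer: 578887930/19143 ≈ 30240.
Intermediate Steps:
v(z, F) = -(3 + z)/(8*(-1 + F)) (v(z, F) = -(z + 3)/(8*(F - 1)) = -(3 + z)/(8*(-1 + F)))
H = 0
U(C, E) = 7*(-3 - E)/(8*(-1 + E)) (U(C, E) = 7*((-3 - E)/(8*(-1 + E)) + 0) = 7*((-3 - E)/(8*(-1 + E))) = 7*(-3 - E)/(8*(-1 + E)))
-26964/U(-133, 211) - 3610/(-19143) = -26964*8*(-1 + 211)/(7*(-3 - 1*211)) - 3610/(-19143) = -26964*240/(-3 - 211) - 3610*(-1/19143) = -26964/((7/8)*(1/210)*(-214)) + 3610/19143 = -26964/(-107/120) + 3610/19143 = -26964*(-120/107) + 3610/19143 = 30240 + 3610/19143 = 578887930/19143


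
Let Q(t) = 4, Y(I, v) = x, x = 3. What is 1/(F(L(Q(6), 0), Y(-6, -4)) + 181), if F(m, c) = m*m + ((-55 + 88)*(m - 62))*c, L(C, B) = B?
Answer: -1/5957 ≈ -0.00016787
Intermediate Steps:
Y(I, v) = 3
F(m, c) = m**2 + c*(-2046 + 33*m) (F(m, c) = m**2 + (33*(-62 + m))*c = m**2 + (-2046 + 33*m)*c = m**2 + c*(-2046 + 33*m))
1/(F(L(Q(6), 0), Y(-6, -4)) + 181) = 1/((0**2 - 2046*3 + 33*3*0) + 181) = 1/((0 - 6138 + 0) + 181) = 1/(-6138 + 181) = 1/(-5957) = -1/5957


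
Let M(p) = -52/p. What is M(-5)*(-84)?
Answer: -4368/5 ≈ -873.60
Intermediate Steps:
M(-5)*(-84) = -52/(-5)*(-84) = -52*(-⅕)*(-84) = (52/5)*(-84) = -4368/5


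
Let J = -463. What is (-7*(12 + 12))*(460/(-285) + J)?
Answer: 1483048/19 ≈ 78055.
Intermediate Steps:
(-7*(12 + 12))*(460/(-285) + J) = (-7*(12 + 12))*(460/(-285) - 463) = (-7*24)*(460*(-1/285) - 463) = -168*(-92/57 - 463) = -168*(-26483/57) = 1483048/19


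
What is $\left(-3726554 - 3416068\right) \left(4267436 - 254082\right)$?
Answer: $-28665870574188$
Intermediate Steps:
$\left(-3726554 - 3416068\right) \left(4267436 - 254082\right) = \left(-7142622\right) 4013354 = -28665870574188$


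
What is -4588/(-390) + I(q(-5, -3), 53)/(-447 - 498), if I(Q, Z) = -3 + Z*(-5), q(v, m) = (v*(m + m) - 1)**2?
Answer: 148006/12285 ≈ 12.048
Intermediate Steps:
q(v, m) = (-1 + 2*m*v)**2 (q(v, m) = (v*(2*m) - 1)**2 = (2*m*v - 1)**2 = (-1 + 2*m*v)**2)
I(Q, Z) = -3 - 5*Z
-4588/(-390) + I(q(-5, -3), 53)/(-447 - 498) = -4588/(-390) + (-3 - 5*53)/(-447 - 498) = -4588*(-1/390) + (-3 - 265)/(-945) = 2294/195 - 268*(-1/945) = 2294/195 + 268/945 = 148006/12285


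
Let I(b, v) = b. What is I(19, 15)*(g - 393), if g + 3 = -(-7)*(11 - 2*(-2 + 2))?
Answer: -6061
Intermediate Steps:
g = 74 (g = -3 - (-7)*(11 - 2*(-2 + 2)) = -3 - (-7)*(11 - 2*0) = -3 - (-7)*(11 + 0) = -3 - (-7)*11 = -3 - 1*(-77) = -3 + 77 = 74)
I(19, 15)*(g - 393) = 19*(74 - 393) = 19*(-319) = -6061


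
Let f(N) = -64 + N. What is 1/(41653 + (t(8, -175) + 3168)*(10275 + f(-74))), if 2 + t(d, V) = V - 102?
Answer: 1/29327446 ≈ 3.4098e-8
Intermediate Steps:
t(d, V) = -104 + V (t(d, V) = -2 + (V - 102) = -2 + (-102 + V) = -104 + V)
1/(41653 + (t(8, -175) + 3168)*(10275 + f(-74))) = 1/(41653 + ((-104 - 175) + 3168)*(10275 + (-64 - 74))) = 1/(41653 + (-279 + 3168)*(10275 - 138)) = 1/(41653 + 2889*10137) = 1/(41653 + 29285793) = 1/29327446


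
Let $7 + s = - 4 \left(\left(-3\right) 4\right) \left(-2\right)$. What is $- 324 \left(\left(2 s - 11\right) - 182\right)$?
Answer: $129276$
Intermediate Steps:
$s = -103$ ($s = -7 + - 4 \left(\left(-3\right) 4\right) \left(-2\right) = -7 + \left(-4\right) \left(-12\right) \left(-2\right) = -7 + 48 \left(-2\right) = -7 - 96 = -103$)
$- 324 \left(\left(2 s - 11\right) - 182\right) = - 324 \left(\left(2 \left(-103\right) - 11\right) - 182\right) = - 324 \left(\left(-206 - 11\right) - 182\right) = - 324 \left(-217 - 182\right) = \left(-324\right) \left(-399\right) = 129276$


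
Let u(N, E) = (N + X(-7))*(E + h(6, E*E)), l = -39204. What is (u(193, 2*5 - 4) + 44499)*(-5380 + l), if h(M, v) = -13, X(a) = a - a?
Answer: -1923710432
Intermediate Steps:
X(a) = 0
u(N, E) = N*(-13 + E) (u(N, E) = (N + 0)*(E - 13) = N*(-13 + E))
(u(193, 2*5 - 4) + 44499)*(-5380 + l) = (193*(-13 + (2*5 - 4)) + 44499)*(-5380 - 39204) = (193*(-13 + (10 - 4)) + 44499)*(-44584) = (193*(-13 + 6) + 44499)*(-44584) = (193*(-7) + 44499)*(-44584) = (-1351 + 44499)*(-44584) = 43148*(-44584) = -1923710432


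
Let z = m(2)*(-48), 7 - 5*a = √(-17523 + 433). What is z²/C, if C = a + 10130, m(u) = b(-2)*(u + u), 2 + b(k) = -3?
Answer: 77809152000/855382913 + 1536000*I*√17090/855382913 ≈ 90.964 + 0.23475*I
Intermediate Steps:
b(k) = -5 (b(k) = -2 - 3 = -5)
a = 7/5 - I*√17090/5 (a = 7/5 - √(-17523 + 433)/5 = 7/5 - I*√17090/5 ≈ 1.4 - 26.146*I)
m(u) = -10*u (m(u) = -5*(u + u) = -10*u)
z = 960 (z = -10*2*(-48) = -20*(-48) = 960)
C = 50657/5 - I*√17090/5 (C = (7/5 - I*√17090/5) + 10130 = 50657/5 - I*√17090/5 ≈ 10131.0 - 26.146*I)
z²/C = 960²/(50657/5 - I*√17090/5) = 921600/(50657/5 - I*√17090/5)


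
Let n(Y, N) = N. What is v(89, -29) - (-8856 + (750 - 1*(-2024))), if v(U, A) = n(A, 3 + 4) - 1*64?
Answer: 6025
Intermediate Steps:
v(U, A) = -57 (v(U, A) = (3 + 4) - 1*64 = 7 - 64 = -57)
v(89, -29) - (-8856 + (750 - 1*(-2024))) = -57 - (-8856 + (750 - 1*(-2024))) = -57 - (-8856 + (750 + 2024)) = -57 - (-8856 + 2774) = -57 - 1*(-6082) = -57 + 6082 = 6025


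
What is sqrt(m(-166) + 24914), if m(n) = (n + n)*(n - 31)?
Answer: sqrt(90318) ≈ 300.53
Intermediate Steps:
m(n) = 2*n*(-31 + n) (m(n) = (2*n)*(-31 + n) = 2*n*(-31 + n))
sqrt(m(-166) + 24914) = sqrt(2*(-166)*(-31 - 166) + 24914) = sqrt(2*(-166)*(-197) + 24914) = sqrt(65404 + 24914) = sqrt(90318)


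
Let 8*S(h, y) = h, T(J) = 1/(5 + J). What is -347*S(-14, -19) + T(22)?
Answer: 65587/108 ≈ 607.29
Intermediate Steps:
S(h, y) = h/8
-347*S(-14, -19) + T(22) = -347*(-14)/8 + 1/(5 + 22) = -347*(-7/4) + 1/27 = 2429/4 + 1/27 = 65587/108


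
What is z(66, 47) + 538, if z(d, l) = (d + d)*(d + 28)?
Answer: 12946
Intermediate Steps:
z(d, l) = 2*d*(28 + d) (z(d, l) = (2*d)*(28 + d) = 2*d*(28 + d))
z(66, 47) + 538 = 2*66*(28 + 66) + 538 = 2*66*94 + 538 = 12408 + 538 = 12946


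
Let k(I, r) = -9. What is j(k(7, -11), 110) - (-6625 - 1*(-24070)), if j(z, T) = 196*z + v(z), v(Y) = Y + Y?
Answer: -19227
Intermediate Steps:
v(Y) = 2*Y
j(z, T) = 198*z (j(z, T) = 196*z + 2*z = 198*z)
j(k(7, -11), 110) - (-6625 - 1*(-24070)) = 198*(-9) - (-6625 - 1*(-24070)) = -1782 - (-6625 + 24070) = -1782 - 1*17445 = -1782 - 17445 = -19227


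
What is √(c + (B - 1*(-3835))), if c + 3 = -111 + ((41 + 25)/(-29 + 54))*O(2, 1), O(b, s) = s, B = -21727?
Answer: 2*I*√112521/5 ≈ 134.18*I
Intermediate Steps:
c = -2784/25 (c = -3 + (-111 + ((41 + 25)/(-29 + 54))*1) = -3 + (-111 + (66/25)*1) = -3 + (-111 + 66/25) = -3 - 2709/25 = -2784/25 ≈ -111.36)
√(c + (B - 1*(-3835))) = √(-2784/25 + (-21727 - 1*(-3835))) = √(-2784/25 + (-21727 + 3835)) = √(-2784/25 - 17892) = √(-450084/25) = 2*I*√112521/5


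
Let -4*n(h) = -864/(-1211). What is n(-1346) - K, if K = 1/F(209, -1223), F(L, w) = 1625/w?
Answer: 1130053/1967875 ≈ 0.57425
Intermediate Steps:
K = -1223/1625 (K = 1/(1625/(-1223)) = 1/(1625*(-1/1223)) = 1/(-1625/1223) = -1223/1625 ≈ -0.75261)
n(h) = -216/1211 (n(h) = -(-216)/(-1211) = -(-216)*(-1)/1211 = -¼*864/1211 = -216/1211)
n(-1346) - K = -216/1211 - 1*(-1223/1625) = -216/1211 + 1223/1625 = 1130053/1967875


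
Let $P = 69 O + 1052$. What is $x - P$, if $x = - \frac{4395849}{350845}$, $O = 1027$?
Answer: $- \frac{25235414024}{350845} \approx -71928.0$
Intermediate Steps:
$P = 71915$ ($P = 69 \cdot 1027 + 1052 = 70863 + 1052 = 71915$)
$x = - \frac{4395849}{350845}$ ($x = \left(-4395849\right) \frac{1}{350845} = - \frac{4395849}{350845} \approx -12.529$)
$x - P = - \frac{4395849}{350845} - 71915 = - \frac{25235414024}{350845}$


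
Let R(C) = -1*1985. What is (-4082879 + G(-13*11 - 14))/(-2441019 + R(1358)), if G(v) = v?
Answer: 1020759/610751 ≈ 1.6713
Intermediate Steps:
R(C) = -1985
(-4082879 + G(-13*11 - 14))/(-2441019 + R(1358)) = (-4082879 + (-13*11 - 14))/(-2441019 - 1985) = (-4082879 + (-143 - 14))/(-2443004) = (-4082879 - 157)*(-1/2443004) = -4083036*(-1/2443004) = 1020759/610751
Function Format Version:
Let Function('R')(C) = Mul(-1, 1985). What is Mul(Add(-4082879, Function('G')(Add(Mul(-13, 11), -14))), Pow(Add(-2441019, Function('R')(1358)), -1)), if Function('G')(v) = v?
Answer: Rational(1020759, 610751) ≈ 1.6713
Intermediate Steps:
Function('R')(C) = -1985
Mul(Add(-4082879, Function('G')(Add(Mul(-13, 11), -14))), Pow(Add(-2441019, Function('R')(1358)), -1)) = Mul(Add(-4082879, Add(Mul(-13, 11), -14)), Pow(Add(-2441019, -1985), -1)) = Mul(Add(-4082879, Add(-143, -14)), Pow(-2443004, -1)) = Mul(Add(-4082879, -157), Rational(-1, 2443004)) = Mul(-4083036, Rational(-1, 2443004)) = Rational(1020759, 610751)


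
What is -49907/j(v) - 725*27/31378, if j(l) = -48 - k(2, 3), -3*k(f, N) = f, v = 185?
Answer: 40475568/38411 ≈ 1053.8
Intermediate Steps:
k(f, N) = -f/3
j(l) = -142/3 (j(l) = -48 - (-1)*2/3 = -48 - 1*(-2/3) = -48 + 2/3 = -142/3)
-49907/j(v) - 725*27/31378 = -49907/(-142/3) - 725*27/31378 = -49907*(-3/142) - 19575*1/31378 = 149721/142 - 675/1082 = 40475568/38411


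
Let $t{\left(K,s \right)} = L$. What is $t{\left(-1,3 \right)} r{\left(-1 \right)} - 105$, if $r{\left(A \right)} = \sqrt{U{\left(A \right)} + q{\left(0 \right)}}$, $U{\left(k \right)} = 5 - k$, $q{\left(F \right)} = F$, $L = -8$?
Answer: $-105 - 8 \sqrt{6} \approx -124.6$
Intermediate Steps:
$t{\left(K,s \right)} = -8$
$r{\left(A \right)} = \sqrt{5 - A}$ ($r{\left(A \right)} = \sqrt{\left(5 - A\right) + 0} = \sqrt{5 - A}$)
$t{\left(-1,3 \right)} r{\left(-1 \right)} - 105 = - 8 \sqrt{5 - -1} - 105 = - 8 \sqrt{5 + 1} - 105 = - 8 \sqrt{6} - 105 = -105 - 8 \sqrt{6}$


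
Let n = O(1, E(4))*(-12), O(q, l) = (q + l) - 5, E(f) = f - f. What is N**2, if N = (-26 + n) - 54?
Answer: 1024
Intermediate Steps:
E(f) = 0
O(q, l) = -5 + l + q (O(q, l) = (l + q) - 5 = -5 + l + q)
n = 48 (n = (-5 + 0 + 1)*(-12) = -4*(-12) = 48)
N = -32 (N = (-26 + 48) - 54 = 22 - 54 = -32)
N**2 = (-32)**2 = 1024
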